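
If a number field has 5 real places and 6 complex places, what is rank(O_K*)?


By Dirichlet's unit theorem:
rank = r1 + r2 - 1
= 5 + 6 - 1
= 10

10


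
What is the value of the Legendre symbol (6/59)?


p = 59 is prime, so compute (6/59) with the reciprocity algorithm (Jacobi-symbol steps: pull out 2s via (2/n), flip via reciprocity, reduce):
  pull out 2: (2/59) = -1  (since 59 mod 8 = 3)
  reciprocity: (3/59) -> -(59/3)
  reduce: (2/3)
  pull out 2: (2/3) = -1  (since 3 mod 8 = 3)
  (1/3) = 1
Product of signs = -1
(6/59) = -1

-1


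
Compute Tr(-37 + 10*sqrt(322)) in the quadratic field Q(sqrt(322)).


Tr(a + b*sqrt(d)) = (a + b*sqrt(d)) + (a - b*sqrt(d)) = 2a
= 2 * (-37)
= -74

-74


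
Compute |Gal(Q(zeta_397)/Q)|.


|Gal(Q(zeta_397)/Q)| = phi(397)
= 396

396


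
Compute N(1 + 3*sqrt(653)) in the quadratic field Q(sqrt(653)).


N(a + b*sqrt(d)) = a^2 - d*b^2
= (1)^2 - (653)*(3)^2
= 1 - 5877
= -5876

-5876


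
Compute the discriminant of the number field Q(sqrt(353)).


For K = Q(sqrt(d)) with d squarefree: disc(K) = d if d = 1 mod 4, and disc(K) = 4d if d = 2 or 3 mod 4.
Here d = 353, and d mod 4 = 1.
d = 1 mod 4 (O_K = Z[(1+sqrt(d))/2]), so disc(K) = d = 353

353


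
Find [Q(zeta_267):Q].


The degree equals Euler's totient phi(267).
267 = 3 * 89
phi(267) = 176

176


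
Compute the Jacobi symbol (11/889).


Compute (11/889) via quadratic reciprocity:
  reciprocity: (11/889) -> +(889/11)
  reduce: (9/11)
  reciprocity: (9/11) -> +(11/9)
  reduce: (2/9)
  pull out 2: (2/9) = +1  (since 9 mod 8 = 1)
  (1/9) = 1
Product of signs = 1

1


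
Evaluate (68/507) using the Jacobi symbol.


Compute (68/507) via quadratic reciprocity:
  pull out 2: (2/507) = -1  (since 507 mod 8 = 3)
  pull out 2: (2/507) = -1  (since 507 mod 8 = 3)
  reciprocity: (17/507) -> +(507/17)
  reduce: (14/17)
  pull out 2: (2/17) = +1  (since 17 mod 8 = 1)
  reciprocity: (7/17) -> +(17/7)
  reduce: (3/7)
  reciprocity: (3/7) -> -(7/3)
  reduce: (1/3)
  (1/3) = 1
Product of signs = -1

-1


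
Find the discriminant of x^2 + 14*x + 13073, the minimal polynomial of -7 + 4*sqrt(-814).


The element -7 + 4*sqrt(-814) has minimal polynomial:
x^2 + 14*x + 13073
Discriminant = (14)^2 - 4*(13073)
= 196 - 52292
= -52096

-52096


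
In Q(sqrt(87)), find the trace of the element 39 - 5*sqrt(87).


Tr(a + b*sqrt(d)) = (a + b*sqrt(d)) + (a - b*sqrt(d)) = 2a
= 2 * (39)
= 78

78


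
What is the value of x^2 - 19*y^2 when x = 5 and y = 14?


x^2 - d*y^2
= 5^2 - 19*14^2
= 25 - 3724
= -3699

-3699


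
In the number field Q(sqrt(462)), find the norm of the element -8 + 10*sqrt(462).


N(a + b*sqrt(d)) = a^2 - d*b^2
= (-8)^2 - (462)*(10)^2
= 64 - 46200
= -46136

-46136


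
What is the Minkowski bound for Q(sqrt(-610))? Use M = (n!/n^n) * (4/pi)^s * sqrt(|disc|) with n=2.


d = -610, d mod 4 = 2, so disc(K) = 4d = -2440; |disc(K)| = 2440
Imaginary quadratic field, so n = 2, s = r2 = 1, r1 = 0
M = (n!/n^n) * (4/pi)^s * sqrt(|disc(K)|) = (2!/2^2) * (4/pi)^1 * sqrt(2440)
= 0.5 * 1.273240 * 49.396356
= 31.4467

31.4467


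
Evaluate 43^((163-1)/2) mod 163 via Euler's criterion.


p = 163 is prime and the exponent is (p-1)/2 = 81, so by Euler's criterion 43^81 = (43/163) = +1 or -1 mod 163.
Compute by square-and-multiply:
  81 = 64 + 16 + 1 (binary 1010001)
  Repeated squaring mod 163: 43^1 = 43, 43^2 = 56, 43^4 = 39, 43^8 = 54, 43^16 = 145, 43^32 = 161, 43^64 = 4
  43^81 = 43^64 * 43^16 * 43^1 = 4 * 145 * 43 mod 163
    4 * 145 = 580 = 91 mod 163
    91 * 43 = 3913 = 1 mod 163
  43^81 = 1 mod 163
Result 1: 43 is a quadratic residue mod 163.
43^81 mod 163 = 1

1


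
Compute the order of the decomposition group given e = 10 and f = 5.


|D_P| = e * f
= 10 * 5
= 50

50


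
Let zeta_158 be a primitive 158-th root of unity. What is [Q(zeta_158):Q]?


The degree equals Euler's totient phi(158).
158 = 2 * 79
phi(158) = 78

78


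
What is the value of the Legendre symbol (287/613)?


p = 613 is prime, so compute (287/613) with the reciprocity algorithm (Jacobi-symbol steps: pull out 2s via (2/n), flip via reciprocity, reduce):
  reciprocity: (287/613) -> +(613/287)
  reduce: (39/287)
  reciprocity: (39/287) -> -(287/39)
  reduce: (14/39)
  pull out 2: (2/39) = +1  (since 39 mod 8 = 7)
  reciprocity: (7/39) -> -(39/7)
  reduce: (4/7)
  pull out 2: (2/7) = +1  (since 7 mod 8 = 7)
  pull out 2: (2/7) = +1  (since 7 mod 8 = 7)
  (1/7) = 1
Product of signs = 1
(287/613) = 1

1


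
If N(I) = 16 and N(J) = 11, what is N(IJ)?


N(IJ) = N(I) * N(J)
= 16 * 11
= 176

176


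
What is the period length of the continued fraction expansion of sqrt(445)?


Run the CF algorithm for sqrt(445).
a_0 = floor(sqrt(445)) = 21; set m_0=0, q_0=1.
Recurrence: m' = q*a - m,  q' = (d - m'^2)/q,  a' = floor((a_0 + m')/q').
  step 1: m=21, q=4, a=10
  step 2: m=19, q=21, a=1
  step 3: m=2, q=21, a=1
  step 4: m=19, q=4, a=10
  step 5: m=21, q=1, a=42
a_5 = 2*a_0 = 42, so the period closes here.
sqrt(445) = [21; 10, 1, 1, 10, 42]
Period length = 5

5


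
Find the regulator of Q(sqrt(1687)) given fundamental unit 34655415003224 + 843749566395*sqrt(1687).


epsilon = 34655415003224 + 843749566395*sqrt(1687)
= 6.9311e+13
R = ln(6.9311e+13)
= 31.8696

31.8696


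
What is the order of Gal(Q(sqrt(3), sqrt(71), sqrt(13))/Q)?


The 3 square roots of distinct primes are multiplicatively independent over Q,
so [K:Q] = 2^3 and Gal(K/Q) is isomorphic to (Z/2Z)^3.
|Gal| = 2^3 = 8

8


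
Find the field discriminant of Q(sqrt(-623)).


For K = Q(sqrt(d)) with d squarefree: disc(K) = d if d = 1 mod 4, and disc(K) = 4d if d = 2 or 3 mod 4.
Here d = -623, and d mod 4 = 1.
d = 1 mod 4 (O_K = Z[(1+sqrt(d))/2]), so disc(K) = d = -623

-623


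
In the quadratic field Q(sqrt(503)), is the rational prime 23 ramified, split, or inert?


K = Q(sqrt(503)). Since d mod 4 = 3, disc(K) = 2012.
Check p | disc: 2012 mod 23 = 11.
p does not divide disc. Compute Legendre symbol (d/p):
20^((23-1)/2) mod 23 = -1
(d/p) = -1, so p is inert: (p) stays prime with e=1, f=2, g=1.
Therefore p is inert.

inert


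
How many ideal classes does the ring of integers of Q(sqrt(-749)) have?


K = Q(sqrt(-749)). d mod 4 = 3, so D = disc(K) = 4d = -2996
h(K) equals the number of primitive reduced positive-definite forms (a, b, c) = a*x^2 + b*x*y + c*y^2 with b^2 - 4ac = D,
where reduced means |b| <= a <= c, with b >= 0 whenever |b| = a or a = c, and primitive means gcd(a, b, c) = 1.
Reduced forces 3a^2 <= |D| = 2996, so 1 <= a <= 31; b must have the parity of D, and c = (b^2 - D)/(4a) must be an integer >= a.
Enumerate a = 1..31, b in [-a, a]:
  a=1: (1, 0, 749)  [1]
  a=2: (2, 2, 375)  [1]
  a=3: (3, -2, 250), (3, 2, 250)  [2]
  a=4: none
  a=5: (5, -2, 150), (5, 2, 150)  [2]
  a=6: (6, -2, 125), (6, 2, 125)  [2]
  a=7: (7, 0, 107)  [1]
  a=8: none
  a=9: (9, -8, 85), (9, 8, 85)  [2]
  a=10: (10, -2, 75), (10, 2, 75)  [2]
  a=11..13: none
  a=14: (14, 14, 57)  [1]
  a=15: (15, -8, 51), (15, -2, 50), (15, 2, 50), (15, 8, 51)  [4]
  a=16: none
  a=17: (17, -8, 45), (17, 8, 45)  [2]
  a=18: (18, -10, 43), (18, 10, 43)  [2]
  a=19: (19, -14, 42), (19, 14, 42)  [2]
  a=20: none
  a=21: (21, -14, 38), (21, 14, 38)  [2]
  a=22..24: none
  a=25: (25, -2, 30), (25, 2, 30)  [2]
  a=26: none
  a=27: (27, -26, 34), (27, 26, 34)  [2]
  a=28: none
  a=29: (29, -22, 30), (29, 22, 30)  [2]
  a=30..31: none
Total reduced forms: 1 + 1 + 2 + 2 + 2 + 1 + 2 + 2 + 1 + 4 + 2 + 2 + 2 + 2 + 2 + 2 + 2 = 32
h = 32

32


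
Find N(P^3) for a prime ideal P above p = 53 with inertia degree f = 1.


N(P^a) = p^(a*f)
= 53^(3*1)
= 53^3
= 148877

148877


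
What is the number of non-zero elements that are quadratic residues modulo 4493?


For prime p, the number of non-zero quadratic residues is (p-1)/2.
= (4493-1)/2
= 2246

2246


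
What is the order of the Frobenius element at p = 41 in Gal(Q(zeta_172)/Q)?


The Frobenius at p in Gal(Q(zeta_n)/Q) = (Z/nZ)* is the class of p, so its order is ord_172(41), the smallest k >= 1 with 41^k = 1 mod 172.
n = 172 = 2^2 * 43, phi(172) = 84; the order divides phi(n).
Divisors of 84: 1, 2, 3, 4, 6, 7, 12, 14, 21, 28, 42, 84
Repeated squaring mod 172: 41^1 = 41, 41^2 = 133, 41^4 = 145, 41^8 = 41, 41^16 = 133, 41^32 = 145, 41^64 = 41
Test divisors in increasing order:
  k=1: 41^1 = 41 mod 172
  k=2: 41^2 = 133 mod 172
  k=3: 41^3 = 133 * 41 = 121 mod 172
  k=4: 41^4 = 145 mod 172
  k=6: 41^6 = 145 * 133 = 21 mod 172
  k=7: 41^7 = 145 * 133 * 41 = 1 mod 172  <- first divisor giving 1
Order = 7

7


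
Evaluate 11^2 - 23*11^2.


x^2 - d*y^2
= 11^2 - 23*11^2
= 121 - 2783
= -2662

-2662


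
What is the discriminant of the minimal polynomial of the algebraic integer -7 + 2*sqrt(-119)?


The element -7 + 2*sqrt(-119) has minimal polynomial:
x^2 + 14*x + 525
Discriminant = (14)^2 - 4*(525)
= 196 - 2100
= -1904

-1904


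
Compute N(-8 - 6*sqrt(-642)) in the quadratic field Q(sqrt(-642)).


N(a + b*sqrt(d)) = a^2 - d*b^2
= (-8)^2 - (-642)*(-6)^2
= 64 + 23112
= 23176

23176


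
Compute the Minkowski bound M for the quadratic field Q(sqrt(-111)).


d = -111, d mod 4 = 1, so disc(K) = d = -111; |disc(K)| = 111
Imaginary quadratic field, so n = 2, s = r2 = 1, r1 = 0
M = (n!/n^n) * (4/pi)^s * sqrt(|disc(K)|) = (2!/2^2) * (4/pi)^1 * sqrt(111)
= 0.5 * 1.273240 * 10.535654
= 6.7072

6.7072


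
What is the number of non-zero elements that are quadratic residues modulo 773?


For prime p, the number of non-zero quadratic residues is (p-1)/2.
= (773-1)/2
= 386

386


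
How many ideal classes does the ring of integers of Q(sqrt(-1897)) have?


K = Q(sqrt(-1897)). d mod 4 = 3, so D = disc(K) = 4d = -7588
h(K) equals the number of primitive reduced positive-definite forms (a, b, c) = a*x^2 + b*x*y + c*y^2 with b^2 - 4ac = D,
where reduced means |b| <= a <= c, with b >= 0 whenever |b| = a or a = c, and primitive means gcd(a, b, c) = 1.
Reduced forces 3a^2 <= |D| = 7588, so 1 <= a <= 50; b must have the parity of D, and c = (b^2 - D)/(4a) must be an integer >= a.
Enumerate a = 1..50, b in [-a, a]:
  a=1: (1, 0, 1897)  [1]
  a=2: (2, 2, 949)  [1]
  a=3..6: none
  a=7: (7, 0, 271)  [1]
  a=8..12: none
  a=13: (13, -2, 146), (13, 2, 146)  [2]
  a=14: (14, 14, 139)  [1]
  a=15..22: none
  a=23: (23, -18, 86), (23, 18, 86)  [2]
  a=24..25: none
  a=26: (26, -2, 73), (26, 2, 73)  [2]
  a=27..30: none
  a=31: (31, -10, 62), (31, 10, 62)  [2]
  a=32..36: none
  a=37: (37, -16, 53), (37, 16, 53)  [2]
  a=38..42: none
  a=43: (43, -18, 46), (43, 18, 46)  [2]
  a=44..50: none
Total reduced forms: 1 + 1 + 1 + 2 + 1 + 2 + 2 + 2 + 2 + 2 = 16
h = 16

16


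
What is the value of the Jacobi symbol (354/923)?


Compute (354/923) via quadratic reciprocity:
  pull out 2: (2/923) = -1  (since 923 mod 8 = 3)
  reciprocity: (177/923) -> +(923/177)
  reduce: (38/177)
  pull out 2: (2/177) = +1  (since 177 mod 8 = 1)
  reciprocity: (19/177) -> +(177/19)
  reduce: (6/19)
  pull out 2: (2/19) = -1  (since 19 mod 8 = 3)
  reciprocity: (3/19) -> -(19/3)
  reduce: (1/3)
  (1/3) = 1
Product of signs = -1

-1


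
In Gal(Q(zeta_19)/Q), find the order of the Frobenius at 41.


The Frobenius at p in Gal(Q(zeta_n)/Q) = (Z/nZ)* is the class of p, so its order is ord_19(41), the smallest k >= 1 with 41^k = 1 mod 19.
n = 19 = 19, phi(19) = 18; the order divides phi(n).
Divisors of 18: 1, 2, 3, 6, 9, 18
Repeated squaring mod 19: 41^1 = 3, 41^2 = 9, 41^4 = 5, 41^8 = 6, 41^16 = 17
Test divisors in increasing order:
  k=1: 41^1 = 3 mod 19
  k=2: 41^2 = 9 mod 19
  k=3: 41^3 = 9 * 3 = 8 mod 19
  k=6: 41^6 = 5 * 9 = 7 mod 19
  k=9: 41^9 = 6 * 3 = 18 mod 19
  k=18: 41^18 = 17 * 9 = 1 mod 19  <- first divisor giving 1
Order = 18

18


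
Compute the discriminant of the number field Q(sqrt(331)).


For K = Q(sqrt(d)) with d squarefree: disc(K) = d if d = 1 mod 4, and disc(K) = 4d if d = 2 or 3 mod 4.
Here d = 331, and d mod 4 = 3.
d = 3 mod 4, not 1 (O_K = Z[sqrt(d)]), so disc(K) = 4d = 4 * (331) = 1324

1324


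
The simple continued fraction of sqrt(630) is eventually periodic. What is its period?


Run the CF algorithm for sqrt(630).
a_0 = floor(sqrt(630)) = 25; set m_0=0, q_0=1.
Recurrence: m' = q*a - m,  q' = (d - m'^2)/q,  a' = floor((a_0 + m')/q').
  step 1: m=25, q=5, a=10
  step 2: m=25, q=1, a=50
a_2 = 2*a_0 = 50, so the period closes here.
sqrt(630) = [25; 10, 50]
Period length = 2

2


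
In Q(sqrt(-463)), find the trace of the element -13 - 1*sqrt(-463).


Tr(a + b*sqrt(d)) = (a + b*sqrt(d)) + (a - b*sqrt(d)) = 2a
= 2 * (-13)
= -26

-26


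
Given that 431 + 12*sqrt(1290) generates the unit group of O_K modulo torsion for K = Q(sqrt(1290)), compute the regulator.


epsilon = 431 + 12*sqrt(1290)
= 861.9988
R = ln(861.9988)
= 6.7593

6.7593


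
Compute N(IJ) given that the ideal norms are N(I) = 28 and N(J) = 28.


N(IJ) = N(I) * N(J)
= 28 * 28
= 784

784


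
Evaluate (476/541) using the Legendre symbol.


p = 541 is prime, so compute (476/541) with the reciprocity algorithm (Jacobi-symbol steps: pull out 2s via (2/n), flip via reciprocity, reduce):
  pull out 2: (2/541) = -1  (since 541 mod 8 = 5)
  pull out 2: (2/541) = -1  (since 541 mod 8 = 5)
  reciprocity: (119/541) -> +(541/119)
  reduce: (65/119)
  reciprocity: (65/119) -> +(119/65)
  reduce: (54/65)
  pull out 2: (2/65) = +1  (since 65 mod 8 = 1)
  reciprocity: (27/65) -> +(65/27)
  reduce: (11/27)
  reciprocity: (11/27) -> -(27/11)
  reduce: (5/11)
  reciprocity: (5/11) -> +(11/5)
  reduce: (1/5)
  (1/5) = 1
Product of signs = -1
(476/541) = -1

-1


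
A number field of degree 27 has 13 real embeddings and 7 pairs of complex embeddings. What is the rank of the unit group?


By Dirichlet's unit theorem:
rank = r1 + r2 - 1
= 13 + 7 - 1
= 19

19


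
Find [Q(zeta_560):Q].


The degree equals Euler's totient phi(560).
560 = 2^4 * 5 * 7
phi(560) = 192

192


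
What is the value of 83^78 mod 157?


p = 157 is prime and the exponent is (p-1)/2 = 78, so by Euler's criterion 83^78 = (83/157) = +1 or -1 mod 157.
Compute by square-and-multiply:
  78 = 64 + 8 + 4 + 2 (binary 1001110)
  Repeated squaring mod 157: 83^1 = 83, 83^2 = 138, 83^4 = 47, 83^8 = 11, 83^16 = 121, 83^32 = 40, 83^64 = 30
  83^78 = 83^64 * 83^8 * 83^4 * 83^2 = 30 * 11 * 47 * 138 mod 157
    30 * 11 = 330 = 16 mod 157
    16 * 47 = 752 = 124 mod 157
    124 * 138 = 17112 = 156 mod 157
  83^78 = 156 mod 157
Result 156 = p - 1 = -1 mod 157: 83 is a quadratic non-residue mod 157. As a residue in [0, p-1] the value is 156.
83^78 mod 157 = 156

156


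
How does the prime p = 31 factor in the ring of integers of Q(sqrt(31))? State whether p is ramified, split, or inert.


K = Q(sqrt(31)). Since d mod 4 = 3, disc(K) = 124.
Check p | disc: 124 mod 31 = 0.
p divides disc, so p ramifies: (p) = P^2 with e=2, f=1, g=1.
Therefore p is ramified.

ramified


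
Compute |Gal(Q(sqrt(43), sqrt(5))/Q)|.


The 2 square roots of distinct primes are multiplicatively independent over Q,
so [K:Q] = 2^2 and Gal(K/Q) is isomorphic to (Z/2Z)^2.
|Gal| = 2^2 = 4

4


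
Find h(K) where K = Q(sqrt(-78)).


K = Q(sqrt(-78)). d mod 4 = 2, so D = disc(K) = 4d = -312
h(K) equals the number of primitive reduced positive-definite forms (a, b, c) = a*x^2 + b*x*y + c*y^2 with b^2 - 4ac = D,
where reduced means |b| <= a <= c, with b >= 0 whenever |b| = a or a = c, and primitive means gcd(a, b, c) = 1.
Reduced forces 3a^2 <= |D| = 312, so 1 <= a <= 10; b must have the parity of D, and c = (b^2 - D)/(4a) must be an integer >= a.
Enumerate a = 1..10, b in [-a, a]:
  a=1: (1, 0, 78)  [1]
  a=2: (2, 0, 39)  [1]
  a=3: (3, 0, 26)  [1]
  a=4..5: none
  a=6: (6, 0, 13)  [1]
  a=7..10: none
Total reduced forms: 1 + 1 + 1 + 1 = 4
h = 4

4


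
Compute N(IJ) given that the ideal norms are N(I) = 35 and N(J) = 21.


N(IJ) = N(I) * N(J)
= 35 * 21
= 735

735


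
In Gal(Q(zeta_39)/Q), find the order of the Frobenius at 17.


The Frobenius at p in Gal(Q(zeta_n)/Q) = (Z/nZ)* is the class of p, so its order is ord_39(17), the smallest k >= 1 with 17^k = 1 mod 39.
n = 39 = 3 * 13, phi(39) = 24; the order divides phi(n).
Divisors of 24: 1, 2, 3, 4, 6, 8, 12, 24
Repeated squaring mod 39: 17^1 = 17, 17^2 = 16, 17^4 = 22, 17^8 = 16, 17^16 = 22
Test divisors in increasing order:
  k=1: 17^1 = 17 mod 39
  k=2: 17^2 = 16 mod 39
  k=3: 17^3 = 16 * 17 = 38 mod 39
  k=4: 17^4 = 22 mod 39
  k=6: 17^6 = 22 * 16 = 1 mod 39  <- first divisor giving 1
Order = 6

6


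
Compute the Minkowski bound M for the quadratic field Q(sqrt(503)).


d = 503, d mod 4 = 3, so disc(K) = 4d = 2012; |disc(K)| = 2012
Real quadratic field, so n = 2, s = r2 = 0, r1 = 2
M = (n!/n^n) * (4/pi)^s * sqrt(|disc(K)|) = (2!/2^2) * (4/pi)^0 * sqrt(2012)
= 0.5 * 1.000000 * 44.855323
= 22.4277

22.4277


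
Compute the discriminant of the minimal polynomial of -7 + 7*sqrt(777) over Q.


The element -7 + 7*sqrt(777) has minimal polynomial:
x^2 + 14*x - 38024
Discriminant = (14)^2 - 4*(-38024)
= 196 + 152096
= 152292

152292


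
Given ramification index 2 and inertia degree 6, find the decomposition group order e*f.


|D_P| = e * f
= 2 * 6
= 12

12


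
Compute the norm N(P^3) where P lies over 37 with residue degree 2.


N(P^a) = p^(a*f)
= 37^(3*2)
= 37^6
= 2565726409

2565726409


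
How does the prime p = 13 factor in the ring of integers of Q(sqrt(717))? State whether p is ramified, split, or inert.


K = Q(sqrt(717)). Since d mod 4 = 1, disc(K) = 717.
Check p | disc: 717 mod 13 = 2.
p does not divide disc. Compute Legendre symbol (d/p):
2^((13-1)/2) mod 13 = -1
(d/p) = -1, so p is inert: (p) stays prime with e=1, f=2, g=1.
Therefore p is inert.

inert


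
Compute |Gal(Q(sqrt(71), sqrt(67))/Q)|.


The 2 square roots of distinct primes are multiplicatively independent over Q,
so [K:Q] = 2^2 and Gal(K/Q) is isomorphic to (Z/2Z)^2.
|Gal| = 2^2 = 4

4


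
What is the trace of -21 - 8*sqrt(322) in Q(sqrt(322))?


Tr(a + b*sqrt(d)) = (a + b*sqrt(d)) + (a - b*sqrt(d)) = 2a
= 2 * (-21)
= -42

-42


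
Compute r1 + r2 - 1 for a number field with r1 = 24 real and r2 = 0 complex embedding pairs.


By Dirichlet's unit theorem:
rank = r1 + r2 - 1
= 24 + 0 - 1
= 23

23


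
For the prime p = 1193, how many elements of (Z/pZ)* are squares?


For prime p, the number of non-zero quadratic residues is (p-1)/2.
= (1193-1)/2
= 596

596


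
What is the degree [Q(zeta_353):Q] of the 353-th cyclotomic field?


The degree equals Euler's totient phi(353).
353 = 353
phi(353) = 352

352


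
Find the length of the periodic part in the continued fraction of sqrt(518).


Run the CF algorithm for sqrt(518).
a_0 = floor(sqrt(518)) = 22; set m_0=0, q_0=1.
Recurrence: m' = q*a - m,  q' = (d - m'^2)/q,  a' = floor((a_0 + m')/q').
  step 1: m=22, q=34, a=1
  step 2: m=12, q=11, a=3
  step 3: m=21, q=7, a=6
  step 4: m=21, q=11, a=3
  step 5: m=12, q=34, a=1
  step 6: m=22, q=1, a=44
a_6 = 2*a_0 = 44, so the period closes here.
sqrt(518) = [22; 1, 3, 6, 3, 1, 44]
Period length = 6

6


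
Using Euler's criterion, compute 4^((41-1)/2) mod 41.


p = 41 is prime and the exponent is (p-1)/2 = 20, so by Euler's criterion 4^20 = (4/41) = +1 or -1 mod 41.
Compute by square-and-multiply:
  20 = 16 + 4 (binary 10100)
  Repeated squaring mod 41: 4^1 = 4, 4^2 = 16, 4^4 = 10, 4^8 = 18, 4^16 = 37
  4^20 = 4^16 * 4^4 = 37 * 10 mod 41
    37 * 10 = 370 = 1 mod 41
  4^20 = 1 mod 41
Result 1: 4 is a quadratic residue mod 41.
4^20 mod 41 = 1

1


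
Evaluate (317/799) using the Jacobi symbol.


Compute (317/799) via quadratic reciprocity:
  reciprocity: (317/799) -> +(799/317)
  reduce: (165/317)
  reciprocity: (165/317) -> +(317/165)
  reduce: (152/165)
  pull out 2: (2/165) = -1  (since 165 mod 8 = 5)
  pull out 2: (2/165) = -1  (since 165 mod 8 = 5)
  pull out 2: (2/165) = -1  (since 165 mod 8 = 5)
  reciprocity: (19/165) -> +(165/19)
  reduce: (13/19)
  reciprocity: (13/19) -> +(19/13)
  reduce: (6/13)
  pull out 2: (2/13) = -1  (since 13 mod 8 = 5)
  reciprocity: (3/13) -> +(13/3)
  reduce: (1/3)
  (1/3) = 1
Product of signs = 1

1


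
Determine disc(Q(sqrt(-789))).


For K = Q(sqrt(d)) with d squarefree: disc(K) = d if d = 1 mod 4, and disc(K) = 4d if d = 2 or 3 mod 4.
Here d = -789, and d mod 4 = 3.
d = 3 mod 4, not 1 (O_K = Z[sqrt(d)]), so disc(K) = 4d = 4 * (-789) = -3156

-3156


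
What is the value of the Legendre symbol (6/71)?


p = 71 is prime, so compute (6/71) with the reciprocity algorithm (Jacobi-symbol steps: pull out 2s via (2/n), flip via reciprocity, reduce):
  pull out 2: (2/71) = +1  (since 71 mod 8 = 7)
  reciprocity: (3/71) -> -(71/3)
  reduce: (2/3)
  pull out 2: (2/3) = -1  (since 3 mod 8 = 3)
  (1/3) = 1
Product of signs = 1
(6/71) = 1

1


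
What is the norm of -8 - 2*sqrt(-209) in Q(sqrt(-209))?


N(a + b*sqrt(d)) = a^2 - d*b^2
= (-8)^2 - (-209)*(-2)^2
= 64 + 836
= 900

900


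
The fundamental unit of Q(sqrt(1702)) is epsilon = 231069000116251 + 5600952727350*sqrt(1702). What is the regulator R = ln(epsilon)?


epsilon = 231069000116251 + 5600952727350*sqrt(1702)
= 4.6214e+14
R = ln(4.6214e+14)
= 33.7669

33.7669


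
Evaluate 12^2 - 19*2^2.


x^2 - d*y^2
= 12^2 - 19*2^2
= 144 - 76
= 68

68


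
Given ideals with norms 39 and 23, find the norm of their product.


N(IJ) = N(I) * N(J)
= 39 * 23
= 897

897


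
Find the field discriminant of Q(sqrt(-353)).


For K = Q(sqrt(d)) with d squarefree: disc(K) = d if d = 1 mod 4, and disc(K) = 4d if d = 2 or 3 mod 4.
Here d = -353, and d mod 4 = 3.
d = 3 mod 4, not 1 (O_K = Z[sqrt(d)]), so disc(K) = 4d = 4 * (-353) = -1412

-1412


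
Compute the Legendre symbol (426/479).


p = 479 is prime, so compute (426/479) with the reciprocity algorithm (Jacobi-symbol steps: pull out 2s via (2/n), flip via reciprocity, reduce):
  pull out 2: (2/479) = +1  (since 479 mod 8 = 7)
  reciprocity: (213/479) -> +(479/213)
  reduce: (53/213)
  reciprocity: (53/213) -> +(213/53)
  reduce: (1/53)
  (1/53) = 1
Product of signs = 1
(426/479) = 1

1


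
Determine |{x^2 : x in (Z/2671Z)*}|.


For prime p, the number of non-zero quadratic residues is (p-1)/2.
= (2671-1)/2
= 1335

1335


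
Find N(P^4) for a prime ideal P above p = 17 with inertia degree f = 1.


N(P^a) = p^(a*f)
= 17^(4*1)
= 17^4
= 83521

83521


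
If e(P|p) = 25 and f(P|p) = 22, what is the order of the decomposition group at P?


|D_P| = e * f
= 25 * 22
= 550

550


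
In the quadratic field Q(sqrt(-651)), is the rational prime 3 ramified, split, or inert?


K = Q(sqrt(-651)). Since d mod 4 = 1, disc(K) = -651.
Check p | disc: -651 mod 3 = 0.
p divides disc, so p ramifies: (p) = P^2 with e=2, f=1, g=1.
Therefore p is ramified.

ramified


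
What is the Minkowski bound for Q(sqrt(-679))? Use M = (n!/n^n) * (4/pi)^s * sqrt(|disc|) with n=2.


d = -679, d mod 4 = 1, so disc(K) = d = -679; |disc(K)| = 679
Imaginary quadratic field, so n = 2, s = r2 = 1, r1 = 0
M = (n!/n^n) * (4/pi)^s * sqrt(|disc(K)|) = (2!/2^2) * (4/pi)^1 * sqrt(679)
= 0.5 * 1.273240 * 26.057628
= 16.5888

16.5888


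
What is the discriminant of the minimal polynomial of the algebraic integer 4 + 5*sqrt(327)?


The element 4 + 5*sqrt(327) has minimal polynomial:
x^2 - 8*x - 8159
Discriminant = (-8)^2 - 4*(-8159)
= 64 + 32636
= 32700

32700


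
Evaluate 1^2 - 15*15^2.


x^2 - d*y^2
= 1^2 - 15*15^2
= 1 - 3375
= -3374

-3374


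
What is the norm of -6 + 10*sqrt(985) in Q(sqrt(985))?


N(a + b*sqrt(d)) = a^2 - d*b^2
= (-6)^2 - (985)*(10)^2
= 36 - 98500
= -98464

-98464


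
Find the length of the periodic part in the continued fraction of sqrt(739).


Run the CF algorithm for sqrt(739).
a_0 = floor(sqrt(739)) = 27; set m_0=0, q_0=1.
Recurrence: m' = q*a - m,  q' = (d - m'^2)/q,  a' = floor((a_0 + m')/q').
  step 1: m=27, q=10, a=5
  step 2: m=23, q=21, a=2
  step 3: m=19, q=18, a=2
  step 4: m=17, q=25, a=1
  step 5: m=8, q=27, a=1
  step 6: m=19, q=14, a=3
  step 7: m=23, q=15, a=3
  step 8: m=22, q=17, a=2
  step 9: m=12, q=35, a=1
  step 10: m=23, q=6, a=8
  step 11: m=25, q=19, a=2
  step 12: m=13, q=30, a=1
  step 13: m=17, q=15, a=2
  step 14: m=13, q=38, a=1
  step 15: m=25, q=3, a=17
  step 16: m=26, q=21, a=2
  step 17: m=16, q=23, a=1
  step 18: m=7, q=30, a=1
  step 19: m=23, q=7, a=7
  step 20: m=26, q=9, a=5
  step 21: m=19, q=42, a=1
  step 22: m=23, q=5, a=10
  step 23: m=27, q=2, a=27
  step 24: m=27, q=5, a=10
  step 25: m=23, q=42, a=1
  step 26: m=19, q=9, a=5
  step 27: m=26, q=7, a=7
  step 28: m=23, q=30, a=1
  step 29: m=7, q=23, a=1
  step 30: m=16, q=21, a=2
  step 31: m=26, q=3, a=17
  step 32: m=25, q=38, a=1
  step 33: m=13, q=15, a=2
  step 34: m=17, q=30, a=1
  step 35: m=13, q=19, a=2
  step 36: m=25, q=6, a=8
  step 37: m=23, q=35, a=1
  step 38: m=12, q=17, a=2
  step 39: m=22, q=15, a=3
  step 40: m=23, q=14, a=3
  step 41: m=19, q=27, a=1
  step 42: m=8, q=25, a=1
  step 43: m=17, q=18, a=2
  step 44: m=19, q=21, a=2
  step 45: m=23, q=10, a=5
  step 46: m=27, q=1, a=54
a_46 = 2*a_0 = 54, so the period closes here.
sqrt(739) = [27; 5, 2, 2, 1, 1, 3, 3, 2, 1, 8, 2, 1, 2, 1, 17, 2, 1, 1, 7, 5, 1, 10, 27, 10, 1, 5, 7, 1, 1, 2, 17, 1, 2, 1, 2, 8, 1, 2, 3, 3, 1, 1, 2, 2, 5, 54]
Period length = 46

46


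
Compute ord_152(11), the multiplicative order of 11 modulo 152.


We want ord_152(11), the smallest k >= 1 with 11^k = 1 mod 152.
n = 152 = 2^3 * 19, phi(152) = 72; the order divides phi(n).
Divisors of 72: 1, 2, 3, 4, 6, 8, 9, 12, 18, 24, 36, 72
Repeated squaring mod 152: 11^1 = 11, 11^2 = 121, 11^4 = 49, 11^8 = 121, 11^16 = 49, 11^32 = 121, 11^64 = 49
Test divisors in increasing order:
  k=1: 11^1 = 11 mod 152
  k=2: 11^2 = 121 mod 152
  k=3: 11^3 = 121 * 11 = 115 mod 152
  k=4: 11^4 = 49 mod 152
  k=6: 11^6 = 49 * 121 = 1 mod 152  <- first divisor giving 1
Order = 6

6


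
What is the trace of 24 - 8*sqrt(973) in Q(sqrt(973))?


Tr(a + b*sqrt(d)) = (a + b*sqrt(d)) + (a - b*sqrt(d)) = 2a
= 2 * (24)
= 48

48


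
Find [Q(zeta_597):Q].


The degree equals Euler's totient phi(597).
597 = 3 * 199
phi(597) = 396

396


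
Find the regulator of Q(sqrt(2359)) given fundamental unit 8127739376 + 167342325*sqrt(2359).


epsilon = 8127739376 + 167342325*sqrt(2359)
= 1.6255e+10
R = ln(1.6255e+10)
= 23.5117

23.5117


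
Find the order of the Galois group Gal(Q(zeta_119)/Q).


|Gal(Q(zeta_119)/Q)| = phi(119)
= 96

96


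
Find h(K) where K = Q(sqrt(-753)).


K = Q(sqrt(-753)). d mod 4 = 3, so D = disc(K) = 4d = -3012
h(K) equals the number of primitive reduced positive-definite forms (a, b, c) = a*x^2 + b*x*y + c*y^2 with b^2 - 4ac = D,
where reduced means |b| <= a <= c, with b >= 0 whenever |b| = a or a = c, and primitive means gcd(a, b, c) = 1.
Reduced forces 3a^2 <= |D| = 3012, so 1 <= a <= 31; b must have the parity of D, and c = (b^2 - D)/(4a) must be an integer >= a.
Enumerate a = 1..31, b in [-a, a]:
  a=1: (1, 0, 753)  [1]
  a=2: (2, 2, 377)  [1]
  a=3: (3, 0, 251)  [1]
  a=4..5: none
  a=6: (6, 6, 127)  [1]
  a=7..12: none
  a=13: (13, -2, 58), (13, 2, 58)  [2]
  a=14..18: none
  a=19: (19, -16, 43), (19, 16, 43)  [2]
  a=20..22: none
  a=23: (23, -22, 38), (23, 22, 38)  [2]
  a=24..25: none
  a=26: (26, -2, 29), (26, 2, 29)  [2]
  a=27..31: none
Total reduced forms: 1 + 1 + 1 + 1 + 2 + 2 + 2 + 2 = 12
h = 12

12


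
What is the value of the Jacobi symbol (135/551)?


Compute (135/551) via quadratic reciprocity:
  reciprocity: (135/551) -> -(551/135)
  reduce: (11/135)
  reciprocity: (11/135) -> -(135/11)
  reduce: (3/11)
  reciprocity: (3/11) -> -(11/3)
  reduce: (2/3)
  pull out 2: (2/3) = -1  (since 3 mod 8 = 3)
  (1/3) = 1
Product of signs = 1

1


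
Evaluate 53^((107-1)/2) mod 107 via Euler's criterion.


p = 107 is prime and the exponent is (p-1)/2 = 53, so by Euler's criterion 53^53 = (53/107) = +1 or -1 mod 107.
Compute by square-and-multiply:
  53 = 32 + 16 + 4 + 1 (binary 110101)
  Repeated squaring mod 107: 53^1 = 53, 53^2 = 27, 53^4 = 87, 53^8 = 79, 53^16 = 35, 53^32 = 48
  53^53 = 53^32 * 53^16 * 53^4 * 53^1 = 48 * 35 * 87 * 53 mod 107
    48 * 35 = 1680 = 75 mod 107
    75 * 87 = 6525 = 105 mod 107
    105 * 53 = 5565 = 1 mod 107
  53^53 = 1 mod 107
Result 1: 53 is a quadratic residue mod 107.
53^53 mod 107 = 1

1


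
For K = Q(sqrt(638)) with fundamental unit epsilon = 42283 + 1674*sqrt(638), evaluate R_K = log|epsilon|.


epsilon = 42283 + 1674*sqrt(638)
= 84566.0000
R = ln(84566.0000)
= 11.3453

11.3453


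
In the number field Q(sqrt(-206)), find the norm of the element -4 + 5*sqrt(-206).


N(a + b*sqrt(d)) = a^2 - d*b^2
= (-4)^2 - (-206)*(5)^2
= 16 + 5150
= 5166

5166


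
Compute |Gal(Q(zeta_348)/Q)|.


|Gal(Q(zeta_348)/Q)| = phi(348)
= 112

112


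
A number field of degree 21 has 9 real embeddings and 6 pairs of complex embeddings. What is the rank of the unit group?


By Dirichlet's unit theorem:
rank = r1 + r2 - 1
= 9 + 6 - 1
= 14

14


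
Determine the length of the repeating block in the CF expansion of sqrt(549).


Run the CF algorithm for sqrt(549).
a_0 = floor(sqrt(549)) = 23; set m_0=0, q_0=1.
Recurrence: m' = q*a - m,  q' = (d - m'^2)/q,  a' = floor((a_0 + m')/q').
  step 1: m=23, q=20, a=2
  step 2: m=17, q=13, a=3
  step 3: m=22, q=5, a=9
  step 4: m=23, q=4, a=11
  step 5: m=21, q=27, a=1
  step 6: m=6, q=19, a=1
  step 7: m=13, q=20, a=1
  step 8: m=7, q=25, a=1
  step 9: m=18, q=9, a=4
  step 10: m=18, q=25, a=1
  step 11: m=7, q=20, a=1
  step 12: m=13, q=19, a=1
  step 13: m=6, q=27, a=1
  step 14: m=21, q=4, a=11
  step 15: m=23, q=5, a=9
  step 16: m=22, q=13, a=3
  step 17: m=17, q=20, a=2
  step 18: m=23, q=1, a=46
a_18 = 2*a_0 = 46, so the period closes here.
sqrt(549) = [23; 2, 3, 9, 11, 1, 1, 1, 1, 4, 1, 1, 1, 1, 11, 9, 3, 2, 46]
Period length = 18

18


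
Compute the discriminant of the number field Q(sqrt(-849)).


For K = Q(sqrt(d)) with d squarefree: disc(K) = d if d = 1 mod 4, and disc(K) = 4d if d = 2 or 3 mod 4.
Here d = -849, and d mod 4 = 3.
d = 3 mod 4, not 1 (O_K = Z[sqrt(d)]), so disc(K) = 4d = 4 * (-849) = -3396

-3396


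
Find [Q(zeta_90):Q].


The degree equals Euler's totient phi(90).
90 = 2 * 3^2 * 5
phi(90) = 24

24


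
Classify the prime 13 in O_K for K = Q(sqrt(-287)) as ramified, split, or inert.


K = Q(sqrt(-287)). Since d mod 4 = 1, disc(K) = -287.
Check p | disc: -287 mod 13 = 12.
p does not divide disc. Compute Legendre symbol (d/p):
12^((13-1)/2) mod 13 = 1
(d/p) = 1, so p splits: (p) = P*P' with e=1, f=1, g=2.
Therefore p is split.

split


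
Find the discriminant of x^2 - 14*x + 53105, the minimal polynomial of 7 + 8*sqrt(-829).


The element 7 + 8*sqrt(-829) has minimal polynomial:
x^2 - 14*x + 53105
Discriminant = (-14)^2 - 4*(53105)
= 196 - 212420
= -212224

-212224


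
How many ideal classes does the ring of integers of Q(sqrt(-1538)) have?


K = Q(sqrt(-1538)). d mod 4 = 2, so D = disc(K) = 4d = -6152
h(K) equals the number of primitive reduced positive-definite forms (a, b, c) = a*x^2 + b*x*y + c*y^2 with b^2 - 4ac = D,
where reduced means |b| <= a <= c, with b >= 0 whenever |b| = a or a = c, and primitive means gcd(a, b, c) = 1.
Reduced forces 3a^2 <= |D| = 6152, so 1 <= a <= 45; b must have the parity of D, and c = (b^2 - D)/(4a) must be an integer >= a.
Enumerate a = 1..45, b in [-a, a]:
  a=1: (1, 0, 1538)  [1]
  a=2: (2, 0, 769)  [1]
  a=3: (3, -2, 513), (3, 2, 513)  [2]
  a=4..5: none
  a=6: (6, -4, 257), (6, 4, 257)  [2]
  a=7: (7, -6, 221), (7, 6, 221)  [2]
  a=8: none
  a=9: (9, -2, 171), (9, 2, 171)  [2]
  a=10..12: none
  a=13: (13, -6, 119), (13, 6, 119)  [2]
  a=14: (14, -8, 111), (14, 8, 111)  [2]
  a=15..16: none
  a=17: (17, -6, 91), (17, 6, 91)  [2]
  a=18: (18, -16, 89), (18, 16, 89)  [2]
  a=19: (19, -2, 81), (19, 2, 81)  [2]
  a=20: none
  a=21: (21, -20, 78), (21, -8, 74), (21, 8, 74), (21, 20, 78)  [4]
  a=22: none
  a=23: (23, -14, 69), (23, 14, 69)  [2]
  a=24..25: none
  a=26: (26, -20, 63), (26, 20, 63)  [2]
  a=27: (27, -2, 57), (27, 2, 57)  [2]
  a=28: none
  a=29: (29, -24, 58), (29, 24, 58)  [2]
  a=30..33: none
  a=34: (34, -28, 51), (34, 28, 51)  [2]
  a=35..36: none
  a=37: (37, -8, 42), (37, 8, 42)  [2]
  a=38: (38, -36, 49), (38, 36, 49)  [2]
  a=39: (39, -32, 46), (39, -20, 42), (39, 20, 42), (39, 32, 46)  [4]
  a=40: none
  a=41: (41, -30, 43), (41, 30, 43)  [2]
  a=42..45: none
Total reduced forms: 1 + 1 + 2 + 2 + 2 + 2 + 2 + 2 + 2 + 2 + 2 + 4 + 2 + 2 + 2 + 2 + 2 + 2 + 2 + 4 + 2 = 44
h = 44

44


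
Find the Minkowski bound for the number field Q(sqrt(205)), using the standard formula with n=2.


d = 205, d mod 4 = 1, so disc(K) = d = 205; |disc(K)| = 205
Real quadratic field, so n = 2, s = r2 = 0, r1 = 2
M = (n!/n^n) * (4/pi)^s * sqrt(|disc(K)|) = (2!/2^2) * (4/pi)^0 * sqrt(205)
= 0.5 * 1.000000 * 14.317821
= 7.1589

7.1589


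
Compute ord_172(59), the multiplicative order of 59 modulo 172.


We want ord_172(59), the smallest k >= 1 with 59^k = 1 mod 172.
n = 172 = 2^2 * 43, phi(172) = 84; the order divides phi(n).
Divisors of 84: 1, 2, 3, 4, 6, 7, 12, 14, 21, 28, 42, 84
Repeated squaring mod 172: 59^1 = 59, 59^2 = 41, 59^4 = 133, 59^8 = 145, 59^16 = 41, 59^32 = 133, 59^64 = 145
Test divisors in increasing order:
  k=1: 59^1 = 59 mod 172
  k=2: 59^2 = 41 mod 172
  k=3: 59^3 = 41 * 59 = 11 mod 172
  k=4: 59^4 = 133 mod 172
  k=6: 59^6 = 133 * 41 = 121 mod 172
  k=7: 59^7 = 133 * 41 * 59 = 87 mod 172
  k=12: 59^12 = 145 * 133 = 21 mod 172
  k=14: 59^14 = 145 * 133 * 41 = 1 mod 172  <- first divisor giving 1
Order = 14

14


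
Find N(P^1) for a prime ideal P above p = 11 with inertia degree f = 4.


N(P^a) = p^(a*f)
= 11^(1*4)
= 11^4
= 14641

14641


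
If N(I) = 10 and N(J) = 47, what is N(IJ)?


N(IJ) = N(I) * N(J)
= 10 * 47
= 470

470


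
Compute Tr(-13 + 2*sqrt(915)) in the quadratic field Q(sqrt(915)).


Tr(a + b*sqrt(d)) = (a + b*sqrt(d)) + (a - b*sqrt(d)) = 2a
= 2 * (-13)
= -26

-26


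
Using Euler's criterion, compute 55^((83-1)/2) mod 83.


p = 83 is prime and the exponent is (p-1)/2 = 41, so by Euler's criterion 55^41 = (55/83) = +1 or -1 mod 83.
Compute by square-and-multiply:
  41 = 32 + 8 + 1 (binary 101001)
  Repeated squaring mod 83: 55^1 = 55, 55^2 = 37, 55^4 = 41, 55^8 = 21, 55^16 = 26, 55^32 = 12
  55^41 = 55^32 * 55^8 * 55^1 = 12 * 21 * 55 mod 83
    12 * 21 = 252 = 3 mod 83
    3 * 55 = 165 = 82 mod 83
  55^41 = 82 mod 83
Result 82 = p - 1 = -1 mod 83: 55 is a quadratic non-residue mod 83. As a residue in [0, p-1] the value is 82.
55^41 mod 83 = 82

82


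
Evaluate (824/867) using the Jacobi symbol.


Compute (824/867) via quadratic reciprocity:
  pull out 2: (2/867) = -1  (since 867 mod 8 = 3)
  pull out 2: (2/867) = -1  (since 867 mod 8 = 3)
  pull out 2: (2/867) = -1  (since 867 mod 8 = 3)
  reciprocity: (103/867) -> -(867/103)
  reduce: (43/103)
  reciprocity: (43/103) -> -(103/43)
  reduce: (17/43)
  reciprocity: (17/43) -> +(43/17)
  reduce: (9/17)
  reciprocity: (9/17) -> +(17/9)
  reduce: (8/9)
  pull out 2: (2/9) = +1  (since 9 mod 8 = 1)
  pull out 2: (2/9) = +1  (since 9 mod 8 = 1)
  pull out 2: (2/9) = +1  (since 9 mod 8 = 1)
  (1/9) = 1
Product of signs = -1

-1


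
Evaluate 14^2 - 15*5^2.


x^2 - d*y^2
= 14^2 - 15*5^2
= 196 - 375
= -179

-179


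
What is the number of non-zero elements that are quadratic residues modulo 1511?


For prime p, the number of non-zero quadratic residues is (p-1)/2.
= (1511-1)/2
= 755

755


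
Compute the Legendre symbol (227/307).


p = 307 is prime, so compute (227/307) with the reciprocity algorithm (Jacobi-symbol steps: pull out 2s via (2/n), flip via reciprocity, reduce):
  reciprocity: (227/307) -> -(307/227)
  reduce: (80/227)
  pull out 2: (2/227) = -1  (since 227 mod 8 = 3)
  pull out 2: (2/227) = -1  (since 227 mod 8 = 3)
  pull out 2: (2/227) = -1  (since 227 mod 8 = 3)
  pull out 2: (2/227) = -1  (since 227 mod 8 = 3)
  reciprocity: (5/227) -> +(227/5)
  reduce: (2/5)
  pull out 2: (2/5) = -1  (since 5 mod 8 = 5)
  (1/5) = 1
Product of signs = 1
(227/307) = 1

1


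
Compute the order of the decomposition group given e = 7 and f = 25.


|D_P| = e * f
= 7 * 25
= 175

175


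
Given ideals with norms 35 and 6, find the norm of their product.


N(IJ) = N(I) * N(J)
= 35 * 6
= 210

210


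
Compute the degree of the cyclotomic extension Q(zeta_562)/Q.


The degree equals Euler's totient phi(562).
562 = 2 * 281
phi(562) = 280

280


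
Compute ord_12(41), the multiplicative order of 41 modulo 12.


We want ord_12(41), the smallest k >= 1 with 41^k = 1 mod 12.
n = 12 = 2^2 * 3, phi(12) = 4; the order divides phi(n).
Divisors of 4: 1, 2, 4
Repeated squaring mod 12: 41^1 = 5, 41^2 = 1, 41^4 = 1
Test divisors in increasing order:
  k=1: 41^1 = 5 mod 12
  k=2: 41^2 = 1 mod 12  <- first divisor giving 1
Order = 2

2


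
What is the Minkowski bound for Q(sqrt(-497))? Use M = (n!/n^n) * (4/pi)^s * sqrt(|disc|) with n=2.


d = -497, d mod 4 = 3, so disc(K) = 4d = -1988; |disc(K)| = 1988
Imaginary quadratic field, so n = 2, s = r2 = 1, r1 = 0
M = (n!/n^n) * (4/pi)^s * sqrt(|disc(K)|) = (2!/2^2) * (4/pi)^1 * sqrt(1988)
= 0.5 * 1.273240 * 44.586994
= 28.3850

28.3850


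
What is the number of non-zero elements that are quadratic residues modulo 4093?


For prime p, the number of non-zero quadratic residues is (p-1)/2.
= (4093-1)/2
= 2046

2046


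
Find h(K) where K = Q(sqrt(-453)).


K = Q(sqrt(-453)). d mod 4 = 3, so D = disc(K) = 4d = -1812
h(K) equals the number of primitive reduced positive-definite forms (a, b, c) = a*x^2 + b*x*y + c*y^2 with b^2 - 4ac = D,
where reduced means |b| <= a <= c, with b >= 0 whenever |b| = a or a = c, and primitive means gcd(a, b, c) = 1.
Reduced forces 3a^2 <= |D| = 1812, so 1 <= a <= 24; b must have the parity of D, and c = (b^2 - D)/(4a) must be an integer >= a.
Enumerate a = 1..24, b in [-a, a]:
  a=1: (1, 0, 453)  [1]
  a=2: (2, 2, 227)  [1]
  a=3: (3, 0, 151)  [1]
  a=4..5: none
  a=6: (6, 6, 77)  [1]
  a=7: (7, -6, 66), (7, 6, 66)  [2]
  a=8..10: none
  a=11: (11, -6, 42), (11, 6, 42)  [2]
  a=12..13: none
  a=14: (14, -6, 33), (14, 6, 33)  [2]
  a=15..20: none
  a=21: (21, -6, 22), (21, 6, 22)  [2]
  a=22..24: none
Total reduced forms: 1 + 1 + 1 + 1 + 2 + 2 + 2 + 2 = 12
h = 12

12


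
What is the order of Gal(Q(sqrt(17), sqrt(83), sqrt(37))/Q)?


The 3 square roots of distinct primes are multiplicatively independent over Q,
so [K:Q] = 2^3 and Gal(K/Q) is isomorphic to (Z/2Z)^3.
|Gal| = 2^3 = 8

8


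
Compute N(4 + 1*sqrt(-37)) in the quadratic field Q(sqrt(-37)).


N(a + b*sqrt(d)) = a^2 - d*b^2
= (4)^2 - (-37)*(1)^2
= 16 + 37
= 53

53


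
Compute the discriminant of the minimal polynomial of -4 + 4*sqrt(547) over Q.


The element -4 + 4*sqrt(547) has minimal polynomial:
x^2 + 8*x - 8736
Discriminant = (8)^2 - 4*(-8736)
= 64 + 34944
= 35008

35008


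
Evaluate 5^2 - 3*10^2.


x^2 - d*y^2
= 5^2 - 3*10^2
= 25 - 300
= -275

-275


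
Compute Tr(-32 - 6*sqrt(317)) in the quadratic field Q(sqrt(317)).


Tr(a + b*sqrt(d)) = (a + b*sqrt(d)) + (a - b*sqrt(d)) = 2a
= 2 * (-32)
= -64

-64


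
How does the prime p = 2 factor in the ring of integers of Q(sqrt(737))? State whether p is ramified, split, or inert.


K = Q(sqrt(737)). Since d mod 4 = 1, disc(K) = 737.
Check p | disc: 737 mod 2 = 1.
p=2 does not divide disc (d is 1 mod 4). 2 splits iff d = 1 mod 8.
d mod 8 = 1, so (d/2) = 1.
(d/p) = 1, so p splits: (p) = P*P' with e=1, f=1, g=2.
Therefore p is split.

split


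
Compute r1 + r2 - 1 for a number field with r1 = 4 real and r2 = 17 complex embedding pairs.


By Dirichlet's unit theorem:
rank = r1 + r2 - 1
= 4 + 17 - 1
= 20

20


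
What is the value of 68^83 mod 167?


p = 167 is prime and the exponent is (p-1)/2 = 83, so by Euler's criterion 68^83 = (68/167) = +1 or -1 mod 167.
Compute by square-and-multiply:
  83 = 64 + 16 + 2 + 1 (binary 1010011)
  Repeated squaring mod 167: 68^1 = 68, 68^2 = 115, 68^4 = 32, 68^8 = 22, 68^16 = 150, 68^32 = 122, 68^64 = 21
  68^83 = 68^64 * 68^16 * 68^2 * 68^1 = 21 * 150 * 115 * 68 mod 167
    21 * 150 = 3150 = 144 mod 167
    144 * 115 = 16560 = 27 mod 167
    27 * 68 = 1836 = 166 mod 167
  68^83 = 166 mod 167
Result 166 = p - 1 = -1 mod 167: 68 is a quadratic non-residue mod 167. As a residue in [0, p-1] the value is 166.
68^83 mod 167 = 166

166
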